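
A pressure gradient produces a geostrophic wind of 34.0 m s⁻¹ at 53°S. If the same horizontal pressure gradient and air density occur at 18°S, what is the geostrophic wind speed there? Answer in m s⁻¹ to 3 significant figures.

With the same pressure gradient and density, V_g ∝ 1/f ∝ 1/sin φ.
V₂ = V₁ · sin φ₁ / sin φ₂ = 34.0 × sin 53° / sin 18°
V₂ = 34.0 × 0.7986/0.3090 = 87.9 m s⁻¹

87.9 m s⁻¹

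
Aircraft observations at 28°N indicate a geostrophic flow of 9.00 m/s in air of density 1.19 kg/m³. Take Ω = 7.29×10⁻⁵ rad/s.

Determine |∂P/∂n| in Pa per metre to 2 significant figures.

7.3×10⁻⁴ Pa/m

Coriolis parameter at 28°N:
f = 2Ω sin φ = 2 × 7.29×10⁻⁵ × sin 28° = 6.84×10⁻⁵ s⁻¹
Geostrophic balance rearranged: |∂P/∂n| = f ρ V_g
|∂P/∂n| = 6.84×10⁻⁵ × 1.19 × 9.00 = 7.33×10⁻⁴ Pa/m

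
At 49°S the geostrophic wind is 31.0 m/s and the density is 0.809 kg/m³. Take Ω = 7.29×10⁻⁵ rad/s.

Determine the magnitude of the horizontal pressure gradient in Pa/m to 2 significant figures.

Coriolis parameter at 49°S:
f = 2Ω sin φ = 2 × 7.29×10⁻⁵ × sin 49° = 1.10×10⁻⁴ s⁻¹
Geostrophic balance rearranged: |∂P/∂n| = f ρ V_g
|∂P/∂n| = 1.10×10⁻⁴ × 0.809 × 31.0 = 2.76×10⁻³ Pa/m

2.8×10⁻³ Pa/m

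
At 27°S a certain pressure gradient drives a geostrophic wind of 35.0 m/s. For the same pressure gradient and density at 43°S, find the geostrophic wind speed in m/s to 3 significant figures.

With the same pressure gradient and density, V_g ∝ 1/f ∝ 1/sin φ.
V₂ = V₁ · sin φ₁ / sin φ₂ = 35.0 × sin 27° / sin 43°
V₂ = 35.0 × 0.4540/0.6820 = 23.3 m/s

23.3 m/s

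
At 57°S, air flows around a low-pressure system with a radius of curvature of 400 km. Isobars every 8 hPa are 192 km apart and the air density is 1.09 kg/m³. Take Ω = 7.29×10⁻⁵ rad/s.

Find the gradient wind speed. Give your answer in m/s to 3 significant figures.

21.7 m/s

Coriolis parameter at 57°S:
f = 2Ω sin φ = 2 × 7.29×10⁻⁵ × sin 57° = 1.22×10⁻⁴ s⁻¹
Pressure gradient: |∂P/∂n| = 800 Pa / 192000 m = 4.17×10⁻³ Pa/m
Geostrophic speed: V_g = |∂P/∂n|/(fρ) = 4.17×10⁻³/(1.22×10⁻⁴ × 1.09) = 31.3 m/s
Around a low, centrifugal force acts outward with Coriolis, so pressure-gradient force balances both:
(1/ρ)|∂P/∂n| = fV + V²/R  →  V² + fR·V − fR·V_g = 0
With fR = 1.22×10⁻⁴ × 400×10³ m = 48.9 m/s:
V = [−fR + √((fR)² + 4 fR V_g)]/2 = [−48.9 + √(48.9² + 4×48.9×31.3)]/2 = 21.7 m/s
Subgeostrophic (V < V_g = 31.3 m/s), as expected around a low.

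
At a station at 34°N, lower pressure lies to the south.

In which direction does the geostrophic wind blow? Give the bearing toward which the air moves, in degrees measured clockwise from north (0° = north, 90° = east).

270°

The pressure-gradient force points toward the south (bearing 180°).
Geostrophic balance: in the Northern Hemisphere the Coriolis force deflects motion to the right, so the geostrophic wind blows 90° to the right of the pressure-gradient force (low pressure on the left).
Rotating 180° by 90° clockwise gives 270° — the wind blows toward the west.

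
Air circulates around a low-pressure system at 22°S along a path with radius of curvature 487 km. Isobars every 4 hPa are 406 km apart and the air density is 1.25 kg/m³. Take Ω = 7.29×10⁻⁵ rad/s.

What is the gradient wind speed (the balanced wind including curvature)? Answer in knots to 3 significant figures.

Coriolis parameter at 22°S:
f = 2Ω sin φ = 2 × 7.29×10⁻⁵ × sin 22° = 5.46×10⁻⁵ s⁻¹
Pressure gradient: |∂P/∂n| = 400 Pa / 406000 m = 9.85×10⁻⁴ Pa/m
Geostrophic speed: V_g = |∂P/∂n|/(fρ) = 9.85×10⁻⁴/(5.46×10⁻⁵ × 1.25) = 14.4 m/s
Around a low, centrifugal force acts outward with Coriolis, so pressure-gradient force balances both:
(1/ρ)|∂P/∂n| = fV + V²/R  →  V² + fR·V − fR·V_g = 0
With fR = 5.46×10⁻⁵ × 487×10³ m = 26.6 m/s:
V = [−fR + √((fR)² + 4 fR V_g)]/2 = [−26.6 + √(26.6² + 4×26.6×14.4)]/2 = 10.4 m/s
Subgeostrophic (V < V_g = 14.4 m/s), as expected around a low.
Converting: 10.4 m/s × 1.944 = 20.2 knots

20.2 knots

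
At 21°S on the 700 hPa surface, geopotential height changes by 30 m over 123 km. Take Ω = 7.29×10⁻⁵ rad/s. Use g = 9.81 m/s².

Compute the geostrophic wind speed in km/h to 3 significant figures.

Coriolis parameter at 21°S:
f = 2Ω sin φ = 2 × 7.29×10⁻⁵ × sin 21° = 5.23×10⁻⁵ s⁻¹
Height gradient: |∂Z/∂n| = 30 m / 123000 m = 2.44×10⁻⁴
On a pressure surface, geostrophic balance gives V_g = (g/f)|∂Z/∂n|:
V_g = 9.81 × 2.44×10⁻⁴ / 5.23×10⁻⁵ = 45.8 m/s
Converting: 45.8 m/s × 3.6 = 165 km/h

165 km/h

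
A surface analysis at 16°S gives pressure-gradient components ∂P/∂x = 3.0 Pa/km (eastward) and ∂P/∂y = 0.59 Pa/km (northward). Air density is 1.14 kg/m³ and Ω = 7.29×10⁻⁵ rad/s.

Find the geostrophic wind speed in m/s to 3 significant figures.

Coriolis parameter at 16°S:
f = 2Ω sin φ = 2 × 7.29×10⁻⁵ × sin 16° = 4.02×10⁻⁵ s⁻¹
In the Southern Hemisphere f is negative: f = −4.02×10⁻⁵ s⁻¹.
Component geostrophic relations (x east, y north):
u_g = −(1/(fρ)) ∂P/∂y,  v_g = (1/(fρ)) ∂P/∂x
u_g = −(0.59×10⁻³)/(−4.02×10⁻⁵ × 1.14) = 12.9 m/s;  v_g = (3.0×10⁻³)/(−4.02×10⁻⁵ × 1.14) = −65.5 m/s
|V_g| = √(u_g² + v_g²) = 66.7 m/s

66.7 m/s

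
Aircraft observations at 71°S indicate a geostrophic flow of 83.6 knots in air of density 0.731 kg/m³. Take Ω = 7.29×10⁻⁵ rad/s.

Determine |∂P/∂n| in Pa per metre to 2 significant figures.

4.3×10⁻³ Pa/m

Coriolis parameter at 71°S:
f = 2Ω sin φ = 2 × 7.29×10⁻⁵ × sin 71° = 1.38×10⁻⁴ s⁻¹
Wind speed in SI: 83.6 knots = 43.0 m/s
Geostrophic balance rearranged: |∂P/∂n| = f ρ V_g
|∂P/∂n| = 1.38×10⁻⁴ × 0.731 × 43.0 = 4.33×10⁻³ Pa/m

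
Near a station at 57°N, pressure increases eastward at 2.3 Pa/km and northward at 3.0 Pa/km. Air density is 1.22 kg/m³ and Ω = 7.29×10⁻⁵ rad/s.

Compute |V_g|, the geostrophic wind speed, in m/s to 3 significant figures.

25.3 m/s

Coriolis parameter at 57°N:
f = 2Ω sin φ = 2 × 7.29×10⁻⁵ × sin 57° = 1.22×10⁻⁴ s⁻¹
Component geostrophic relations (x east, y north):
u_g = −(1/(fρ)) ∂P/∂y,  v_g = (1/(fρ)) ∂P/∂x
u_g = −(3.0×10⁻³)/(1.22×10⁻⁴ × 1.22) = −20.1 m/s;  v_g = (2.3×10⁻³)/(1.22×10⁻⁴ × 1.22) = 15.4 m/s
|V_g| = √(u_g² + v_g²) = 25.3 m/s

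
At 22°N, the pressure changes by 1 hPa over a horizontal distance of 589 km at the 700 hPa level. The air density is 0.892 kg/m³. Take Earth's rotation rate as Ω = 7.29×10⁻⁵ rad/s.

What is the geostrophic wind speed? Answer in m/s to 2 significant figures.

Coriolis parameter at 22°N:
f = 2Ω sin φ = 2 × 7.29×10⁻⁵ × sin 22° = 5.46×10⁻⁵ s⁻¹
Pressure gradient: |∂P/∂n| = 100 Pa / 589000 m = 1.70×10⁻⁴ Pa/m
Geostrophic balance (pressure-gradient force = Coriolis force):
V_g = (1/(fρ)) |∂P/∂n| = 1.70×10⁻⁴ / (5.46×10⁻⁵ × 0.892) = 3.48 m/s

3.5 m/s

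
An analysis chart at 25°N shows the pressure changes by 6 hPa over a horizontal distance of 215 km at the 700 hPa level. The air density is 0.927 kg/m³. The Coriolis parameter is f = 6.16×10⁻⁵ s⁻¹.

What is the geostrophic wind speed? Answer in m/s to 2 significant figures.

49 m/s

Pressure gradient: |∂P/∂n| = 600 Pa / 215000 m = 2.79×10⁻³ Pa/m
Geostrophic balance (pressure-gradient force = Coriolis force):
V_g = (1/(fρ)) |∂P/∂n| = 2.79×10⁻³ / (6.16×10⁻⁵ × 0.927) = 48.9 m/s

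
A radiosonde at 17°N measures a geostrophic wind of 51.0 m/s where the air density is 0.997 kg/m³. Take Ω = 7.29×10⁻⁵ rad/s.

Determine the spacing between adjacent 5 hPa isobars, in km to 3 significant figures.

231 km

Coriolis parameter at 17°N:
f = 2Ω sin φ = 2 × 7.29×10⁻⁵ × sin 17° = 4.26×10⁻⁵ s⁻¹
Geostrophic balance rearranged: |∂P/∂n| = f ρ V_g
|∂P/∂n| = 4.26×10⁻⁵ × 0.997 × 51.0 = 2.17×10⁻³ Pa/m
Isobar spacing: Δn = ΔP/|∂P/∂n| = 500 Pa / 2.17×10⁻³ Pa/m = 230681 m ≈ 231 km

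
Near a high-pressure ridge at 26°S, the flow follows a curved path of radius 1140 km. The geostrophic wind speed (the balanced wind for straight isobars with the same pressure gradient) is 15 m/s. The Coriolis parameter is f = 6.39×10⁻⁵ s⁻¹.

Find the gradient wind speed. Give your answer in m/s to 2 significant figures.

Around a high, pressure-gradient force acts outward with centrifugal, so Coriolis balances both:
fV = (1/ρ)|∂P/∂n| + V²/R  →  V² − fR·V + fR·V_g = 0
With fR = 6.39×10⁻⁵ × 1140×10³ m = 72.8 m/s:
V = [fR − √((fR)² − 4 fR V_g)]/2 = [72.8 − √(72.8² − 4×72.8×15)]/2 = 21.1 m/s
Supergeostrophic (V > V_g = 15 m/s), as expected around a high.

21 m/s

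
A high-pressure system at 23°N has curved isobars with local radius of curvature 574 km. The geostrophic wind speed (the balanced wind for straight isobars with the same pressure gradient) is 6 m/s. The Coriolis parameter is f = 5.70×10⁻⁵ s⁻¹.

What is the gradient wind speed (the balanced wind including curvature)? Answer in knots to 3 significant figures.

15.4 knots

Around a high, pressure-gradient force acts outward with centrifugal, so Coriolis balances both:
fV = (1/ρ)|∂P/∂n| + V²/R  →  V² − fR·V + fR·V_g = 0
With fR = 5.70×10⁻⁵ × 574×10³ m = 32.7 m/s:
V = [fR − √((fR)² − 4 fR V_g)]/2 = [32.7 − √(32.7² − 4×32.7×6)]/2 = 7.91 m/s
Supergeostrophic (V > V_g = 6 m/s), as expected around a high.
Converting: 7.91 m/s × 1.944 = 15.4 knots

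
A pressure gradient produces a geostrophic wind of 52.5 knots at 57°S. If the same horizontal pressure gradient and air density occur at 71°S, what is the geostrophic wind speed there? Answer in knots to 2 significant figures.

With the same pressure gradient and density, V_g ∝ 1/f ∝ 1/sin φ.
V₂ = V₁ · sin φ₁ / sin φ₂ = 52.5 × sin 57° / sin 71°
V₂ = 52.5 × 0.8387/0.9455 = 47 knots

47 knots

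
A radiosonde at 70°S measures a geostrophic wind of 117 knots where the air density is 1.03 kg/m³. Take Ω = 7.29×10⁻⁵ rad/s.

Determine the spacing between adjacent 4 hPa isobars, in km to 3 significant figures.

Coriolis parameter at 70°S:
f = 2Ω sin φ = 2 × 7.29×10⁻⁵ × sin 70° = 1.37×10⁻⁴ s⁻¹
Wind speed in SI: 117 knots = 60.2 m/s
Geostrophic balance rearranged: |∂P/∂n| = f ρ V_g
|∂P/∂n| = 1.37×10⁻⁴ × 1.03 × 60.2 = 8.49×10⁻³ Pa/m
Isobar spacing: Δn = ΔP/|∂P/∂n| = 400 Pa / 8.49×10⁻³ Pa/m = 47093 m ≈ 47.1 km

47.1 km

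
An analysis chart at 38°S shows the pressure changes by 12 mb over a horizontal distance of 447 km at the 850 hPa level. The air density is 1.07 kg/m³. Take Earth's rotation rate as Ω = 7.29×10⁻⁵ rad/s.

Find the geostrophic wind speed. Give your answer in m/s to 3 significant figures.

28.0 m/s

Coriolis parameter at 38°S:
f = 2Ω sin φ = 2 × 7.29×10⁻⁵ × sin 38° = 8.98×10⁻⁵ s⁻¹
Pressure gradient: |∂P/∂n| = 1200 Pa / 447000 m = 2.68×10⁻³ Pa/m
Geostrophic balance (pressure-gradient force = Coriolis force):
V_g = (1/(fρ)) |∂P/∂n| = 2.68×10⁻³ / (8.98×10⁻⁵ × 1.07) = 28.0 m/s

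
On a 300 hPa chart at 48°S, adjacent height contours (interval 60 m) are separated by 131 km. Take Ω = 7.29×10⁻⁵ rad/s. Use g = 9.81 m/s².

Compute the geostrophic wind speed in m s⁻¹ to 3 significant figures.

41.5 m s⁻¹

Coriolis parameter at 48°S:
f = 2Ω sin φ = 2 × 7.29×10⁻⁵ × sin 48° = 1.08×10⁻⁴ s⁻¹
Height gradient: |∂Z/∂n| = 60 m / 131000 m = 4.58×10⁻⁴
On a pressure surface, geostrophic balance gives V_g = (g/f)|∂Z/∂n|:
V_g = 9.81 × 4.58×10⁻⁴ / 1.08×10⁻⁴ = 41.5 m/s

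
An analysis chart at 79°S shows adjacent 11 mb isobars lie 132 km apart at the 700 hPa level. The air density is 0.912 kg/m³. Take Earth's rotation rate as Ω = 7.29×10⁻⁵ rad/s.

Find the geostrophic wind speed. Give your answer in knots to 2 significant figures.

120 knots

Coriolis parameter at 79°S:
f = 2Ω sin φ = 2 × 7.29×10⁻⁵ × sin 79° = 1.43×10⁻⁴ s⁻¹
Pressure gradient: |∂P/∂n| = 1100 Pa / 132000 m = 8.33×10⁻³ Pa/m
Geostrophic balance (pressure-gradient force = Coriolis force):
V_g = (1/(fρ)) |∂P/∂n| = 8.33×10⁻³ / (1.43×10⁻⁴ × 0.912) = 63.8 m/s
Converting: 63.8 m/s × 1.944 = 120 knots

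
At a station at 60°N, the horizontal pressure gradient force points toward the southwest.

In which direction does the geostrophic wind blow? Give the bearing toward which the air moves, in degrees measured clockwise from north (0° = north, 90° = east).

The pressure-gradient force points toward the southwest (bearing 225°).
Geostrophic balance: in the Northern Hemisphere the Coriolis force deflects motion to the right, so the geostrophic wind blows 90° to the right of the pressure-gradient force (low pressure on the left).
Rotating 225° by 90° clockwise gives 315° — the wind blows toward the northwest.

315°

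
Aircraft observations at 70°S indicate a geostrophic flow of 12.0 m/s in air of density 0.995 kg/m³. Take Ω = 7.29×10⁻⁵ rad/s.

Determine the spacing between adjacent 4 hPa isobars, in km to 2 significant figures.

Coriolis parameter at 70°S:
f = 2Ω sin φ = 2 × 7.29×10⁻⁵ × sin 70° = 1.37×10⁻⁴ s⁻¹
Geostrophic balance rearranged: |∂P/∂n| = f ρ V_g
|∂P/∂n| = 1.37×10⁻⁴ × 0.995 × 12.0 = 1.64×10⁻³ Pa/m
Isobar spacing: Δn = ΔP/|∂P/∂n| = 400 Pa / 1.64×10⁻³ Pa/m = 244519 m ≈ 240 km

240 km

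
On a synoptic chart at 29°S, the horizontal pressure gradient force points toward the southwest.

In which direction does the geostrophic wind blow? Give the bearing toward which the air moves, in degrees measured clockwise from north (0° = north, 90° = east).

The pressure-gradient force points toward the southwest (bearing 225°).
Geostrophic balance: in the Southern Hemisphere the Coriolis force deflects motion to the left, so the geostrophic wind blows 90° to the left of the pressure-gradient force (low pressure on the right).
Rotating 225° by 90° counterclockwise gives 135° — the wind blows toward the southeast.

135°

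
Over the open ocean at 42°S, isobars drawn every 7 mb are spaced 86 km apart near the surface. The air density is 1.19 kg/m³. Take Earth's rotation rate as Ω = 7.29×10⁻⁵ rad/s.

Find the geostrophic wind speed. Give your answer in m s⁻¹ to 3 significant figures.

Coriolis parameter at 42°S:
f = 2Ω sin φ = 2 × 7.29×10⁻⁵ × sin 42° = 9.76×10⁻⁵ s⁻¹
Pressure gradient: |∂P/∂n| = 700 Pa / 86000 m = 8.14×10⁻³ Pa/m
Geostrophic balance (pressure-gradient force = Coriolis force):
V_g = (1/(fρ)) |∂P/∂n| = 8.14×10⁻³ / (9.76×10⁻⁵ × 1.19) = 70.1 m/s

70.1 m s⁻¹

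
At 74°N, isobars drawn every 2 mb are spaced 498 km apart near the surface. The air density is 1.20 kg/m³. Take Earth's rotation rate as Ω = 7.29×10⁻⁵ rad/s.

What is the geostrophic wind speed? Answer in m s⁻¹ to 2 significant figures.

2.4 m s⁻¹

Coriolis parameter at 74°N:
f = 2Ω sin φ = 2 × 7.29×10⁻⁵ × sin 74° = 1.40×10⁻⁴ s⁻¹
Pressure gradient: |∂P/∂n| = 200 Pa / 498000 m = 4.02×10⁻⁴ Pa/m
Geostrophic balance (pressure-gradient force = Coriolis force):
V_g = (1/(fρ)) |∂P/∂n| = 4.02×10⁻⁴ / (1.40×10⁻⁴ × 1.20) = 2.39 m/s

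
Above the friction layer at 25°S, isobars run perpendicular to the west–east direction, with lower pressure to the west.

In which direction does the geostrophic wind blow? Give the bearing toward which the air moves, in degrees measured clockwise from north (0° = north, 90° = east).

180°

The pressure-gradient force points toward the west (bearing 270°).
Geostrophic balance: in the Southern Hemisphere the Coriolis force deflects motion to the left, so the geostrophic wind blows 90° to the left of the pressure-gradient force (low pressure on the right).
Rotating 270° by 90° counterclockwise gives 180° — the wind blows toward the south.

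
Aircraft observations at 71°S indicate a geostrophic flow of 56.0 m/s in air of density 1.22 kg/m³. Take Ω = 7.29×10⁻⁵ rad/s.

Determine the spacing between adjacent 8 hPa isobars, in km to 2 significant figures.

85 km

Coriolis parameter at 71°S:
f = 2Ω sin φ = 2 × 7.29×10⁻⁵ × sin 71° = 1.38×10⁻⁴ s⁻¹
Geostrophic balance rearranged: |∂P/∂n| = f ρ V_g
|∂P/∂n| = 1.38×10⁻⁴ × 1.22 × 56.0 = 9.42×10⁻³ Pa/m
Isobar spacing: Δn = ΔP/|∂P/∂n| = 800 Pa / 9.42×10⁻³ Pa/m = 84940 m ≈ 85 km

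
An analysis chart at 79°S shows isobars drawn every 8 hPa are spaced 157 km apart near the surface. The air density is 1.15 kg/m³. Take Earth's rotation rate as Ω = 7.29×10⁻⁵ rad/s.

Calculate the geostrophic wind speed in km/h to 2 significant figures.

110 km/h

Coriolis parameter at 79°S:
f = 2Ω sin φ = 2 × 7.29×10⁻⁵ × sin 79° = 1.43×10⁻⁴ s⁻¹
Pressure gradient: |∂P/∂n| = 800 Pa / 157000 m = 5.10×10⁻³ Pa/m
Geostrophic balance (pressure-gradient force = Coriolis force):
V_g = (1/(fρ)) |∂P/∂n| = 5.10×10⁻³ / (1.43×10⁻⁴ × 1.15) = 31.0 m/s
Converting: 31.0 m/s × 3.6 = 110 km/h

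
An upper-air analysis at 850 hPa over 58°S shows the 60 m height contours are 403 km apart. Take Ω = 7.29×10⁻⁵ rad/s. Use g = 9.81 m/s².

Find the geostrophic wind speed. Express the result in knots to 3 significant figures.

Coriolis parameter at 58°S:
f = 2Ω sin φ = 2 × 7.29×10⁻⁵ × sin 58° = 1.24×10⁻⁴ s⁻¹
Height gradient: |∂Z/∂n| = 60 m / 403000 m = 1.49×10⁻⁴
On a pressure surface, geostrophic balance gives V_g = (g/f)|∂Z/∂n|:
V_g = 9.81 × 1.49×10⁻⁴ / 1.24×10⁻⁴ = 11.8 m/s
Converting: 11.8 m/s × 1.944 = 23.0 knots

23.0 knots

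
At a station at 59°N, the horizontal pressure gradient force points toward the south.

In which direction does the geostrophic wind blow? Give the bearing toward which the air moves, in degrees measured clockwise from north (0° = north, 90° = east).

270°

The pressure-gradient force points toward the south (bearing 180°).
Geostrophic balance: in the Northern Hemisphere the Coriolis force deflects motion to the right, so the geostrophic wind blows 90° to the right of the pressure-gradient force (low pressure on the left).
Rotating 180° by 90° clockwise gives 270° — the wind blows toward the west.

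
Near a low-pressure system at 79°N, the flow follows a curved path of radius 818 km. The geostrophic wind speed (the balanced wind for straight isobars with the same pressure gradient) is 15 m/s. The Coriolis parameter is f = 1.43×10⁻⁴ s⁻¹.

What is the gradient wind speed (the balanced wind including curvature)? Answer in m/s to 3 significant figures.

13.5 m/s

Around a low, centrifugal force acts outward with Coriolis, so pressure-gradient force balances both:
(1/ρ)|∂P/∂n| = fV + V²/R  →  V² + fR·V − fR·V_g = 0
With fR = 1.43×10⁻⁴ × 818×10³ m = 117 m/s:
V = [−fR + √((fR)² + 4 fR V_g)]/2 = [−117 + √(117² + 4×117×15)]/2 = 13.5 m/s
Subgeostrophic (V < V_g = 15 m/s), as expected around a low.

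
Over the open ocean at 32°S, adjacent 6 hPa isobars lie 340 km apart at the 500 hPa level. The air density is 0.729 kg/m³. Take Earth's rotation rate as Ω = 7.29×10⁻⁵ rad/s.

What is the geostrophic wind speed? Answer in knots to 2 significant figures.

Coriolis parameter at 32°S:
f = 2Ω sin φ = 2 × 7.29×10⁻⁵ × sin 32° = 7.73×10⁻⁵ s⁻¹
Pressure gradient: |∂P/∂n| = 600 Pa / 340000 m = 1.76×10⁻³ Pa/m
Geostrophic balance (pressure-gradient force = Coriolis force):
V_g = (1/(fρ)) |∂P/∂n| = 1.76×10⁻³ / (7.73×10⁻⁵ × 0.729) = 31.3 m/s
Converting: 31.3 m/s × 1.944 = 61 knots

61 knots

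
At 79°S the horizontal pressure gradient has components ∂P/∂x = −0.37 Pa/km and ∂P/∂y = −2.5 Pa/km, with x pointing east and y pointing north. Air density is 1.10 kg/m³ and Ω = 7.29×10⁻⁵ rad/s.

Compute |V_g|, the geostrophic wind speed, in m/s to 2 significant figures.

Coriolis parameter at 79°S:
f = 2Ω sin φ = 2 × 7.29×10⁻⁵ × sin 79° = 1.43×10⁻⁴ s⁻¹
In the Southern Hemisphere f is negative: f = −1.43×10⁻⁴ s⁻¹.
Component geostrophic relations (x east, y north):
u_g = −(1/(fρ)) ∂P/∂y,  v_g = (1/(fρ)) ∂P/∂x
u_g = −(−2.5×10⁻³)/(−1.43×10⁻⁴ × 1.10) = −15.9 m/s;  v_g = (−0.37×10⁻³)/(−1.43×10⁻⁴ × 1.10) = 2.35 m/s
|V_g| = √(u_g² + v_g²) = 16.1 m/s

16 m/s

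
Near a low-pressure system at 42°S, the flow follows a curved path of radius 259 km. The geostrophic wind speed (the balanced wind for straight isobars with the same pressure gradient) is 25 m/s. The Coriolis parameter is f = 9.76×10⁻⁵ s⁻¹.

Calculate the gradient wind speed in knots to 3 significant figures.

Around a low, centrifugal force acts outward with Coriolis, so pressure-gradient force balances both:
(1/ρ)|∂P/∂n| = fV + V²/R  →  V² + fR·V − fR·V_g = 0
With fR = 9.76×10⁻⁵ × 259×10³ m = 25.3 m/s:
V = [−fR + √((fR)² + 4 fR V_g)]/2 = [−25.3 + √(25.3² + 4×25.3×25)]/2 = 15.5 m/s
Subgeostrophic (V < V_g = 25 m/s), as expected around a low.
Converting: 15.5 m/s × 1.944 = 30.1 knots

30.1 knots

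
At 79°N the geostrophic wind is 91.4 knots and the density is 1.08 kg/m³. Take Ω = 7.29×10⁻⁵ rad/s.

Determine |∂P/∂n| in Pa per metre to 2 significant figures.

Coriolis parameter at 79°N:
f = 2Ω sin φ = 2 × 7.29×10⁻⁵ × sin 79° = 1.43×10⁻⁴ s⁻¹
Wind speed in SI: 91.4 knots = 47.0 m/s
Geostrophic balance rearranged: |∂P/∂n| = f ρ V_g
|∂P/∂n| = 1.43×10⁻⁴ × 1.08 × 47.0 = 7.27×10⁻³ Pa/m

7.3×10⁻³ Pa/m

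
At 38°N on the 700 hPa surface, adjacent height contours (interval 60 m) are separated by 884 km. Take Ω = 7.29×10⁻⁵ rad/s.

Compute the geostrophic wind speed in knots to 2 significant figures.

14 knots

Coriolis parameter at 38°N:
f = 2Ω sin φ = 2 × 7.29×10⁻⁵ × sin 38° = 8.98×10⁻⁵ s⁻¹
Height gradient: |∂Z/∂n| = 60 m / 884000 m = 6.79×10⁻⁵
On a pressure surface, geostrophic balance gives V_g = (g/f)|∂Z/∂n|:
V_g = 9.81 × 6.79×10⁻⁵ / 8.98×10⁻⁵ = 7.42 m/s
Converting: 7.42 m/s × 1.944 = 14 knots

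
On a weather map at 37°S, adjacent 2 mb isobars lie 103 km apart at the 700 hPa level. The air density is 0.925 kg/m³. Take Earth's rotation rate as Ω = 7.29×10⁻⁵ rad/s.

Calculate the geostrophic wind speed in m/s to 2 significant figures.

Coriolis parameter at 37°S:
f = 2Ω sin φ = 2 × 7.29×10⁻⁵ × sin 37° = 8.77×10⁻⁵ s⁻¹
Pressure gradient: |∂P/∂n| = 200 Pa / 103000 m = 1.94×10⁻³ Pa/m
Geostrophic balance (pressure-gradient force = Coriolis force):
V_g = (1/(fρ)) |∂P/∂n| = 1.94×10⁻³ / (8.77×10⁻⁵ × 0.925) = 23.9 m/s

24 m/s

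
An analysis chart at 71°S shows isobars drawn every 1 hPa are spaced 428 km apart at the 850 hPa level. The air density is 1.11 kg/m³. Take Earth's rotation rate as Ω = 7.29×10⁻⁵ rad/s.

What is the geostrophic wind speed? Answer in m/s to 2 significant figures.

1.5 m/s

Coriolis parameter at 71°S:
f = 2Ω sin φ = 2 × 7.29×10⁻⁵ × sin 71° = 1.38×10⁻⁴ s⁻¹
Pressure gradient: |∂P/∂n| = 100 Pa / 428000 m = 2.34×10⁻⁴ Pa/m
Geostrophic balance (pressure-gradient force = Coriolis force):
V_g = (1/(fρ)) |∂P/∂n| = 2.34×10⁻⁴ / (1.38×10⁻⁴ × 1.11) = 1.53 m/s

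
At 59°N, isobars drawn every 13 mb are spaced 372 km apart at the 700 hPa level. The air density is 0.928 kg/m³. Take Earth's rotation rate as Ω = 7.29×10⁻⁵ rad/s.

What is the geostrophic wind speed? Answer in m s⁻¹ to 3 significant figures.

Coriolis parameter at 59°N:
f = 2Ω sin φ = 2 × 7.29×10⁻⁵ × sin 59° = 1.25×10⁻⁴ s⁻¹
Pressure gradient: |∂P/∂n| = 1300 Pa / 372000 m = 3.49×10⁻³ Pa/m
Geostrophic balance (pressure-gradient force = Coriolis force):
V_g = (1/(fρ)) |∂P/∂n| = 3.49×10⁻³ / (1.25×10⁻⁴ × 0.928) = 30.1 m/s

30.1 m s⁻¹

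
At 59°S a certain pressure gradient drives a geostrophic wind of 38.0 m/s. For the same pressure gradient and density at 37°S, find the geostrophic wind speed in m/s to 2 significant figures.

With the same pressure gradient and density, V_g ∝ 1/f ∝ 1/sin φ.
V₂ = V₁ · sin φ₁ / sin φ₂ = 38.0 × sin 59° / sin 37°
V₂ = 38.0 × 0.8572/0.6018 = 54 m/s

54 m/s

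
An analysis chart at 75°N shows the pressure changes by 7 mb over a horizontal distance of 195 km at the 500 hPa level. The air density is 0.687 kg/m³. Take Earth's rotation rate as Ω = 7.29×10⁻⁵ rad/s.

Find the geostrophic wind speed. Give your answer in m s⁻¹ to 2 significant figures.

37 m s⁻¹

Coriolis parameter at 75°N:
f = 2Ω sin φ = 2 × 7.29×10⁻⁵ × sin 75° = 1.41×10⁻⁴ s⁻¹
Pressure gradient: |∂P/∂n| = 700 Pa / 195000 m = 3.59×10⁻³ Pa/m
Geostrophic balance (pressure-gradient force = Coriolis force):
V_g = (1/(fρ)) |∂P/∂n| = 3.59×10⁻³ / (1.41×10⁻⁴ × 0.687) = 37.1 m/s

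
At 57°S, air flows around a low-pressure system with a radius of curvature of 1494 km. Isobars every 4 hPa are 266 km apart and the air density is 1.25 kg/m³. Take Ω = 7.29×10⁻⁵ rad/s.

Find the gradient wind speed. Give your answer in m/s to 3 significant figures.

Coriolis parameter at 57°S:
f = 2Ω sin φ = 2 × 7.29×10⁻⁵ × sin 57° = 1.22×10⁻⁴ s⁻¹
Pressure gradient: |∂P/∂n| = 400 Pa / 266000 m = 1.50×10⁻³ Pa/m
Geostrophic speed: V_g = |∂P/∂n|/(fρ) = 1.50×10⁻³/(1.22×10⁻⁴ × 1.25) = 9.84 m/s
Around a low, centrifugal force acts outward with Coriolis, so pressure-gradient force balances both:
(1/ρ)|∂P/∂n| = fV + V²/R  →  V² + fR·V − fR·V_g = 0
With fR = 1.22×10⁻⁴ × 1494×10³ m = 183 m/s:
V = [−fR + √((fR)² + 4 fR V_g)]/2 = [−183 + √(183² + 4×183×9.84)]/2 = 9.36 m/s
Subgeostrophic (V < V_g = 9.84 m/s), as expected around a low.

9.36 m/s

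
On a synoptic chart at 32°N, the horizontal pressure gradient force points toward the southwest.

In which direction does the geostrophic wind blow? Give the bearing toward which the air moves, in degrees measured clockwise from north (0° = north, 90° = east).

315°

The pressure-gradient force points toward the southwest (bearing 225°).
Geostrophic balance: in the Northern Hemisphere the Coriolis force deflects motion to the right, so the geostrophic wind blows 90° to the right of the pressure-gradient force (low pressure on the left).
Rotating 225° by 90° clockwise gives 315° — the wind blows toward the northwest.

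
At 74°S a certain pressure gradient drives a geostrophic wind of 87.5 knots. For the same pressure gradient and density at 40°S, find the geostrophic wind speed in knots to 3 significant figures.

With the same pressure gradient and density, V_g ∝ 1/f ∝ 1/sin φ.
V₂ = V₁ · sin φ₁ / sin φ₂ = 87.5 × sin 74° / sin 40°
V₂ = 87.5 × 0.9613/0.6428 = 131 knots

131 knots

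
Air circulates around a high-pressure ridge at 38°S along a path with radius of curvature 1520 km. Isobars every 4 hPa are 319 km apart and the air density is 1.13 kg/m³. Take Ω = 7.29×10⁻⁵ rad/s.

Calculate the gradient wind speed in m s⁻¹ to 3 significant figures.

Coriolis parameter at 38°S:
f = 2Ω sin φ = 2 × 7.29×10⁻⁵ × sin 38° = 8.98×10⁻⁵ s⁻¹
Pressure gradient: |∂P/∂n| = 400 Pa / 319000 m = 1.25×10⁻³ Pa/m
Geostrophic speed: V_g = |∂P/∂n|/(fρ) = 1.25×10⁻³/(8.98×10⁻⁵ × 1.13) = 12.4 m/s
Around a high, pressure-gradient force acts outward with centrifugal, so Coriolis balances both:
fV = (1/ρ)|∂P/∂n| + V²/R  →  V² − fR·V + fR·V_g = 0
With fR = 8.98×10⁻⁵ × 1520×10³ m = 136 m/s:
V = [fR − √((fR)² − 4 fR V_g)]/2 = [136 − √(136² − 4×136×12.4)]/2 = 13.7 m/s
Supergeostrophic (V > V_g = 12.4 m/s), as expected around a high.

13.7 m s⁻¹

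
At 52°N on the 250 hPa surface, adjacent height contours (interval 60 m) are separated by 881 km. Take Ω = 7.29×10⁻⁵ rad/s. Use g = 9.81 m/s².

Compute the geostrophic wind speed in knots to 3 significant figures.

11.3 knots

Coriolis parameter at 52°N:
f = 2Ω sin φ = 2 × 7.29×10⁻⁵ × sin 52° = 1.15×10⁻⁴ s⁻¹
Height gradient: |∂Z/∂n| = 60 m / 881000 m = 6.81×10⁻⁵
On a pressure surface, geostrophic balance gives V_g = (g/f)|∂Z/∂n|:
V_g = 9.81 × 6.81×10⁻⁵ / 1.15×10⁻⁴ = 5.82 m/s
Converting: 5.82 m/s × 1.944 = 11.3 knots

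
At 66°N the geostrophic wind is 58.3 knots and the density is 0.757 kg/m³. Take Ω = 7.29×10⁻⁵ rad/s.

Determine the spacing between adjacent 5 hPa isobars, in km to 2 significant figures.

Coriolis parameter at 66°N:
f = 2Ω sin φ = 2 × 7.29×10⁻⁵ × sin 66° = 1.33×10⁻⁴ s⁻¹
Wind speed in SI: 58.3 knots = 30.0 m/s
Geostrophic balance rearranged: |∂P/∂n| = f ρ V_g
|∂P/∂n| = 1.33×10⁻⁴ × 0.757 × 30.0 = 3.02×10⁻³ Pa/m
Isobar spacing: Δn = ΔP/|∂P/∂n| = 500 Pa / 3.02×10⁻³ Pa/m = 165341 m ≈ 170 km

170 km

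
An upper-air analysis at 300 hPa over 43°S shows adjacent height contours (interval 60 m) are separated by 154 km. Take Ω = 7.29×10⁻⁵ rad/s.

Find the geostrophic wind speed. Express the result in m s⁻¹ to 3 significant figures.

Coriolis parameter at 43°S:
f = 2Ω sin φ = 2 × 7.29×10⁻⁵ × sin 43° = 9.94×10⁻⁵ s⁻¹
Height gradient: |∂Z/∂n| = 60 m / 154000 m = 3.90×10⁻⁴
On a pressure surface, geostrophic balance gives V_g = (g/f)|∂Z/∂n|:
V_g = 9.81 × 3.90×10⁻⁴ / 9.94×10⁻⁵ = 38.4 m/s

38.4 m s⁻¹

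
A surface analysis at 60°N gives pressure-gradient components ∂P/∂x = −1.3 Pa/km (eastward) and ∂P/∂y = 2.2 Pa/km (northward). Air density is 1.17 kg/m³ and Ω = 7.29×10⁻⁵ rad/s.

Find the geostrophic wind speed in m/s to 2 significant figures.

Coriolis parameter at 60°N:
f = 2Ω sin φ = 2 × 7.29×10⁻⁵ × sin 60° = 1.26×10⁻⁴ s⁻¹
Component geostrophic relations (x east, y north):
u_g = −(1/(fρ)) ∂P/∂y,  v_g = (1/(fρ)) ∂P/∂x
u_g = −(2.2×10⁻³)/(1.26×10⁻⁴ × 1.17) = −14.9 m/s;  v_g = (−1.3×10⁻³)/(1.26×10⁻⁴ × 1.17) = −8.80 m/s
|V_g| = √(u_g² + v_g²) = 17.3 m/s

17 m/s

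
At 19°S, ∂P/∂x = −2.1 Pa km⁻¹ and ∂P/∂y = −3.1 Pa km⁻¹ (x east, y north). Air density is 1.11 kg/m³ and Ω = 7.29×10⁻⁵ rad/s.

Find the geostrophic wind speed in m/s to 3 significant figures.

71.1 m/s

Coriolis parameter at 19°S:
f = 2Ω sin φ = 2 × 7.29×10⁻⁵ × sin 19° = 4.75×10⁻⁵ s⁻¹
In the Southern Hemisphere f is negative: f = −4.75×10⁻⁵ s⁻¹.
Component geostrophic relations (x east, y north):
u_g = −(1/(fρ)) ∂P/∂y,  v_g = (1/(fρ)) ∂P/∂x
u_g = −(−3.1×10⁻³)/(−4.75×10⁻⁵ × 1.11) = −58.8 m/s;  v_g = (−2.1×10⁻³)/(−4.75×10⁻⁵ × 1.11) = 39.9 m/s
|V_g| = √(u_g² + v_g²) = 71.1 m/s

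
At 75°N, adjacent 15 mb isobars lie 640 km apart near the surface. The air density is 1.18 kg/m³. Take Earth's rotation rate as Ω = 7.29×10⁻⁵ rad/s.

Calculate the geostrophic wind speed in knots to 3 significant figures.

Coriolis parameter at 75°N:
f = 2Ω sin φ = 2 × 7.29×10⁻⁵ × sin 75° = 1.41×10⁻⁴ s⁻¹
Pressure gradient: |∂P/∂n| = 1500 Pa / 640000 m = 2.34×10⁻³ Pa/m
Geostrophic balance (pressure-gradient force = Coriolis force):
V_g = (1/(fρ)) |∂P/∂n| = 2.34×10⁻³ / (1.41×10⁻⁴ × 1.18) = 14.1 m/s
Converting: 14.1 m/s × 1.944 = 27.4 knots

27.4 knots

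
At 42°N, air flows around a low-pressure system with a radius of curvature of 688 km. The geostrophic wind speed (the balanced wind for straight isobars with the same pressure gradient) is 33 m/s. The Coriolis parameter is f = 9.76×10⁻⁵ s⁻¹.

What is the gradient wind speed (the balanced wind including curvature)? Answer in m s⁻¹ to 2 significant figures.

24 m s⁻¹

Around a low, centrifugal force acts outward with Coriolis, so pressure-gradient force balances both:
(1/ρ)|∂P/∂n| = fV + V²/R  →  V² + fR·V − fR·V_g = 0
With fR = 9.76×10⁻⁵ × 688×10³ m = 67.1 m/s:
V = [−fR + √((fR)² + 4 fR V_g)]/2 = [−67.1 + √(67.1² + 4×67.1×33)]/2 = 24.2 m/s
Subgeostrophic (V < V_g = 33 m/s), as expected around a low.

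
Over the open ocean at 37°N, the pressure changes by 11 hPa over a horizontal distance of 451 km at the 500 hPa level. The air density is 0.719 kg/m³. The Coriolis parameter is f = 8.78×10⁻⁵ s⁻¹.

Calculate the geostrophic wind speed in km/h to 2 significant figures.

140 km/h

Pressure gradient: |∂P/∂n| = 1100 Pa / 451000 m = 2.44×10⁻³ Pa/m
Geostrophic balance (pressure-gradient force = Coriolis force):
V_g = (1/(fρ)) |∂P/∂n| = 2.44×10⁻³ / (8.78×10⁻⁵ × 0.719) = 38.6 m/s
Converting: 38.6 m/s × 3.6 = 140 km/h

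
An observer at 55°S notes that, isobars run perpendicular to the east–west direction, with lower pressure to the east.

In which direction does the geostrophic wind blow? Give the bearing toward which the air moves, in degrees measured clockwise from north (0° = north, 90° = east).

The pressure-gradient force points toward the east (bearing 090°).
Geostrophic balance: in the Southern Hemisphere the Coriolis force deflects motion to the left, so the geostrophic wind blows 90° to the left of the pressure-gradient force (low pressure on the right).
Rotating 090° by 90° counterclockwise gives 000° — the wind blows toward the north.

000°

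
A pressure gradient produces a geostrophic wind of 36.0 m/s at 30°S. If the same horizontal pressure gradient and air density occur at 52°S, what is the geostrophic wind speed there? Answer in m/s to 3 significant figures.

With the same pressure gradient and density, V_g ∝ 1/f ∝ 1/sin φ.
V₂ = V₁ · sin φ₁ / sin φ₂ = 36.0 × sin 30° / sin 52°
V₂ = 36.0 × 0.5000/0.7880 = 22.8 m/s

22.8 m/s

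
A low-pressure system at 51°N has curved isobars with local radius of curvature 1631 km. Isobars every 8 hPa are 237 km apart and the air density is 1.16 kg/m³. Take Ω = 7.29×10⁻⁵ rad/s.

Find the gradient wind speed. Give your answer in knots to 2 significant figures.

44 knots

Coriolis parameter at 51°N:
f = 2Ω sin φ = 2 × 7.29×10⁻⁵ × sin 51° = 1.13×10⁻⁴ s⁻¹
Pressure gradient: |∂P/∂n| = 800 Pa / 237000 m = 3.38×10⁻³ Pa/m
Geostrophic speed: V_g = |∂P/∂n|/(fρ) = 3.38×10⁻³/(1.13×10⁻⁴ × 1.16) = 25.7 m/s
Around a low, centrifugal force acts outward with Coriolis, so pressure-gradient force balances both:
(1/ρ)|∂P/∂n| = fV + V²/R  →  V² + fR·V − fR·V_g = 0
With fR = 1.13×10⁻⁴ × 1631×10³ m = 185 m/s:
V = [−fR + √((fR)² + 4 fR V_g)]/2 = [−185 + √(185² + 4×185×25.7)]/2 = 22.9 m/s
Subgeostrophic (V < V_g = 25.7 m/s), as expected around a low.
Converting: 22.9 m/s × 1.944 = 44 knots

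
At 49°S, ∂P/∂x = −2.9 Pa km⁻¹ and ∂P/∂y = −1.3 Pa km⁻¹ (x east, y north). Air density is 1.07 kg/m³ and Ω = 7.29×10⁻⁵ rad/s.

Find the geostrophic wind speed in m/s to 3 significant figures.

Coriolis parameter at 49°S:
f = 2Ω sin φ = 2 × 7.29×10⁻⁵ × sin 49° = 1.10×10⁻⁴ s⁻¹
In the Southern Hemisphere f is negative: f = −1.10×10⁻⁴ s⁻¹.
Component geostrophic relations (x east, y north):
u_g = −(1/(fρ)) ∂P/∂y,  v_g = (1/(fρ)) ∂P/∂x
u_g = −(−1.3×10⁻³)/(−1.10×10⁻⁴ × 1.07) = −11.0 m/s;  v_g = (−2.9×10⁻³)/(−1.10×10⁻⁴ × 1.07) = 24.6 m/s
|V_g| = √(u_g² + v_g²) = 27.0 m/s

27.0 m/s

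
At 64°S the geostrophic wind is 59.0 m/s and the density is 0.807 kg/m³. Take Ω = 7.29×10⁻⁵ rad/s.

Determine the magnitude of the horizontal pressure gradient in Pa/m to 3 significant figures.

6.24×10⁻³ Pa/m

Coriolis parameter at 64°S:
f = 2Ω sin φ = 2 × 7.29×10⁻⁵ × sin 64° = 1.31×10⁻⁴ s⁻¹
Geostrophic balance rearranged: |∂P/∂n| = f ρ V_g
|∂P/∂n| = 1.31×10⁻⁴ × 0.807 × 59.0 = 6.24×10⁻³ Pa/m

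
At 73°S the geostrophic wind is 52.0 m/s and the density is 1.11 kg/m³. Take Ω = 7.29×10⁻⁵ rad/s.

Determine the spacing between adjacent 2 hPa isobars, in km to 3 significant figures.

Coriolis parameter at 73°S:
f = 2Ω sin φ = 2 × 7.29×10⁻⁵ × sin 73° = 1.39×10⁻⁴ s⁻¹
Geostrophic balance rearranged: |∂P/∂n| = f ρ V_g
|∂P/∂n| = 1.39×10⁻⁴ × 1.11 × 52.0 = 8.05×10⁻³ Pa/m
Isobar spacing: Δn = ΔP/|∂P/∂n| = 200 Pa / 8.05×10⁻³ Pa/m = 24851 m ≈ 24.9 km

24.9 km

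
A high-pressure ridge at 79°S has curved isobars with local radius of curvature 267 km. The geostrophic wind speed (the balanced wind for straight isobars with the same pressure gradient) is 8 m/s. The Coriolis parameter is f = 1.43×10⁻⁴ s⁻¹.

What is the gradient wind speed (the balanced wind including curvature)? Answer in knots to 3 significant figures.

Around a high, pressure-gradient force acts outward with centrifugal, so Coriolis balances both:
fV = (1/ρ)|∂P/∂n| + V²/R  →  V² − fR·V + fR·V_g = 0
With fR = 1.43×10⁻⁴ × 267×10³ m = 38.2 m/s:
V = [fR − √((fR)² − 4 fR V_g)]/2 = [38.2 − √(38.2² − 4×38.2×8)]/2 = 11.4 m/s
Supergeostrophic (V > V_g = 8 m/s), as expected around a high.
Converting: 11.4 m/s × 1.944 = 22.2 knots

22.2 knots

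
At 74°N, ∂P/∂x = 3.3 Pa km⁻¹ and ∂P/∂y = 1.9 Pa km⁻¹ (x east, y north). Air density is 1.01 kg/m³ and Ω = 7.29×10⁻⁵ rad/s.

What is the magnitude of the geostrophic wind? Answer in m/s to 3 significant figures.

Coriolis parameter at 74°N:
f = 2Ω sin φ = 2 × 7.29×10⁻⁵ × sin 74° = 1.40×10⁻⁴ s⁻¹
Component geostrophic relations (x east, y north):
u_g = −(1/(fρ)) ∂P/∂y,  v_g = (1/(fρ)) ∂P/∂x
u_g = −(1.9×10⁻³)/(1.40×10⁻⁴ × 1.01) = −13.4 m/s;  v_g = (3.3×10⁻³)/(1.40×10⁻⁴ × 1.01) = 23.3 m/s
|V_g| = √(u_g² + v_g²) = 26.9 m/s

26.9 m/s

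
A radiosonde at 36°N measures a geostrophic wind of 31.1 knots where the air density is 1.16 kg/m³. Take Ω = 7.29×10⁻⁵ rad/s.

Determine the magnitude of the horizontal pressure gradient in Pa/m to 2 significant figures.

Coriolis parameter at 36°N:
f = 2Ω sin φ = 2 × 7.29×10⁻⁵ × sin 36° = 8.57×10⁻⁵ s⁻¹
Wind speed in SI: 31.1 knots = 16.0 m/s
Geostrophic balance rearranged: |∂P/∂n| = f ρ V_g
|∂P/∂n| = 8.57×10⁻⁵ × 1.16 × 16.0 = 1.59×10⁻³ Pa/m

1.6×10⁻³ Pa/m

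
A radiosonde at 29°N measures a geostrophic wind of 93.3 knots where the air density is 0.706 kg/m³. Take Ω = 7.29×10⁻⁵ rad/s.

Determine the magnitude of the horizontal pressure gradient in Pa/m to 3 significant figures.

Coriolis parameter at 29°N:
f = 2Ω sin φ = 2 × 7.29×10⁻⁵ × sin 29° = 7.07×10⁻⁵ s⁻¹
Wind speed in SI: 93.3 knots = 48.0 m/s
Geostrophic balance rearranged: |∂P/∂n| = f ρ V_g
|∂P/∂n| = 7.07×10⁻⁵ × 0.706 × 48.0 = 2.40×10⁻³ Pa/m

2.40×10⁻³ Pa/m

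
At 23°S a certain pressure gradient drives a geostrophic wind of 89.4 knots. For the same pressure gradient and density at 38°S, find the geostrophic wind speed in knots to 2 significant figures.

With the same pressure gradient and density, V_g ∝ 1/f ∝ 1/sin φ.
V₂ = V₁ · sin φ₁ / sin φ₂ = 89.4 × sin 23° / sin 38°
V₂ = 89.4 × 0.3907/0.6157 = 57 knots

57 knots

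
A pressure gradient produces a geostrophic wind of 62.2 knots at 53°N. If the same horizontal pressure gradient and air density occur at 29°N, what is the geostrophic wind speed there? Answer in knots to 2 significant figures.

100 knots

With the same pressure gradient and density, V_g ∝ 1/f ∝ 1/sin φ.
V₂ = V₁ · sin φ₁ / sin φ₂ = 62.2 × sin 53° / sin 29°
V₂ = 62.2 × 0.7986/0.4848 = 100 knots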